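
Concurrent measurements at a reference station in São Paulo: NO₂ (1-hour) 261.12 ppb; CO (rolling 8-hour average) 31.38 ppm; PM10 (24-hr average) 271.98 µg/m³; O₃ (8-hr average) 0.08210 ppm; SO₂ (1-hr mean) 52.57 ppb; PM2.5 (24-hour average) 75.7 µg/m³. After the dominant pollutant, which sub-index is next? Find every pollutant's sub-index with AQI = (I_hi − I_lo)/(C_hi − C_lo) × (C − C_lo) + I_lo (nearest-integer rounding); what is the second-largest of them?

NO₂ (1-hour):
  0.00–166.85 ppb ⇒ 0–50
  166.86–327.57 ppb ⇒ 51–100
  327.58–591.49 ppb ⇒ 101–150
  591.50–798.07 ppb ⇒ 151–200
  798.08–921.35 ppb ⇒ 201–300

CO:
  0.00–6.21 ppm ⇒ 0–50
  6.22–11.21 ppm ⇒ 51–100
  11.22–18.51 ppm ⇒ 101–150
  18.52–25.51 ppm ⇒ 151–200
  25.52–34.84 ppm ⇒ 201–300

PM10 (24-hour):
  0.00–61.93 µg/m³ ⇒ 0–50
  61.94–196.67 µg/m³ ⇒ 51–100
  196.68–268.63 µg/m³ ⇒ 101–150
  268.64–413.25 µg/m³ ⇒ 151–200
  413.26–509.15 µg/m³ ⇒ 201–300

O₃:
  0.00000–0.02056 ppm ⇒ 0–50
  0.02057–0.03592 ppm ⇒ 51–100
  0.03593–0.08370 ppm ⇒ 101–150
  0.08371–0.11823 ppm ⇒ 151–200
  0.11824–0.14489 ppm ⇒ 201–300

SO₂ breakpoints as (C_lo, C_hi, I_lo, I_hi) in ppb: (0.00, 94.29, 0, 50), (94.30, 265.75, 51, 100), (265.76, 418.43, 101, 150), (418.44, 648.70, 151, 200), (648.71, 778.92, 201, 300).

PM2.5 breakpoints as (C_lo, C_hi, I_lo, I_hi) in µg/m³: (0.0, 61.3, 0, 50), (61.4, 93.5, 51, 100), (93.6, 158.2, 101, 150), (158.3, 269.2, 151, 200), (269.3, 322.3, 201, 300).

NO₂ 261.12: bracket 166.86–327.57 → index 51–100; slope 49/160.71, offset 94.26.
AQI = 51 + 49/160.71·94.26 ≈ 79.74 ⇒ 80.
CO 31.38: bracket 25.52–34.84 → index 201–300; slope 99/9.32, offset 5.86.
AQI = 201 + 99/9.32·5.86 ≈ 263.25 ⇒ 263.
PM10 271.98: bracket 268.64–413.25 → index 151–200; slope 49/144.61, offset 3.34.
AQI = 151 + 49/144.61·3.34 ≈ 152.13 ⇒ 152.
O₃ 0.08210: bracket 0.03593–0.08370 → index 101–150; slope 49/0.04777, offset 0.04617.
AQI = 101 + 49/0.04777·0.04617 ≈ 148.36 ⇒ 148.
SO₂: row 0.00–94.29 (AQI 0–50). (50−0)·(52.57−0.00)/(94.29−0.00) + 0 = 50·52.57/94.29 + 0 ≈ 27.88 → 28.
PM2.5: 75.7 lies in 61.4–93.5, so I_lo=51, I_hi=100, C_lo=61.4, C_hi=93.5.
(100−51)/(93.5−61.4) × (75.7−61.4) + 51 = 49/32.1 × 14.3 + 51 ≈ 72.83 → 73.
Sub-indices: NO₂→80, CO→263, PM10→152, O₃→148, SO₂→28, PM2.5→73. Ranked high→low: 263, 152, 148, 80, 73, 28. Second-highest sub-index = 152.

152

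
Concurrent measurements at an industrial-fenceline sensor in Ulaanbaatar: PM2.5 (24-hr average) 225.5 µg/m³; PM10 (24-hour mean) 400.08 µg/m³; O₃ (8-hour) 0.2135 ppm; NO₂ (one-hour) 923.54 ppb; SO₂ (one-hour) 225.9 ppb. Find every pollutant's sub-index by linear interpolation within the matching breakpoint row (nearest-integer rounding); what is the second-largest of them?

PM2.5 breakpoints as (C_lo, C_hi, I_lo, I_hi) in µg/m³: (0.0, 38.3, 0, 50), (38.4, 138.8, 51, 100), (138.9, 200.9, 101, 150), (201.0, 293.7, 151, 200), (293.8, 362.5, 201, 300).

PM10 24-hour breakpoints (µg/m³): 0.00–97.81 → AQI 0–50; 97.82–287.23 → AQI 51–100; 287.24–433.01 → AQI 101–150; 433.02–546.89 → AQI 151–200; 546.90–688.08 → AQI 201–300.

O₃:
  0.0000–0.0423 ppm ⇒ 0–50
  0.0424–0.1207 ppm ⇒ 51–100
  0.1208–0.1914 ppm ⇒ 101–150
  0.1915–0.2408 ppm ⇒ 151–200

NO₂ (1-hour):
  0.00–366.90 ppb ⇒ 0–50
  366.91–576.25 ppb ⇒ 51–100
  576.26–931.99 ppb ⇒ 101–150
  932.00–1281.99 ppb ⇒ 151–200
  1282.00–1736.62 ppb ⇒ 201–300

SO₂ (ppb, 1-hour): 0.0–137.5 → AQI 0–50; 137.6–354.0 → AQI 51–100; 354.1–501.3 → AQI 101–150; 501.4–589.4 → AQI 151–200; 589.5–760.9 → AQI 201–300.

PM2.5: 225.5 ∈ [201.0, 293.7] ↔ index [151, 200].
151 + (225.5−201.0)·(200−151)/(293.7−201.0) = 151 + 24.5·49/92.7 ≈ 163.95, so AQI = 164.
PM10: 400.08 lies in 287.24–433.01, so I_lo=101, I_hi=150, C_lo=287.24, C_hi=433.01.
(150−101)/(433.01−287.24) × (400.08−287.24) + 101 = 49/145.77 × 112.84 + 101 ≈ 138.93 → 139.
O₃ 0.2135: bracket 0.1915–0.2408 → index 151–200; slope 49/0.0493, offset 0.0220.
AQI = 151 + 49/0.0493·0.0220 ≈ 172.87 ⇒ 173.
NO₂ 923.54: bracket 576.26–931.99 → index 101–150; slope 49/355.73, offset 347.28.
AQI = 101 + 49/355.73·347.28 ≈ 148.84 ⇒ 149.
SO₂: 225.9 ∈ [137.6, 354.0] ↔ index [51, 100].
51 + (225.9−137.6)·(100−51)/(354.0−137.6) = 51 + 88.3·49/216.4 ≈ 70.99, so AQI = 71.
Sub-indices: PM2.5→164, PM10→139, O₃→173, NO₂→149, SO₂→71. Ranked high→low: 173, 164, 149, 139, 71. Second-highest sub-index = 164.

164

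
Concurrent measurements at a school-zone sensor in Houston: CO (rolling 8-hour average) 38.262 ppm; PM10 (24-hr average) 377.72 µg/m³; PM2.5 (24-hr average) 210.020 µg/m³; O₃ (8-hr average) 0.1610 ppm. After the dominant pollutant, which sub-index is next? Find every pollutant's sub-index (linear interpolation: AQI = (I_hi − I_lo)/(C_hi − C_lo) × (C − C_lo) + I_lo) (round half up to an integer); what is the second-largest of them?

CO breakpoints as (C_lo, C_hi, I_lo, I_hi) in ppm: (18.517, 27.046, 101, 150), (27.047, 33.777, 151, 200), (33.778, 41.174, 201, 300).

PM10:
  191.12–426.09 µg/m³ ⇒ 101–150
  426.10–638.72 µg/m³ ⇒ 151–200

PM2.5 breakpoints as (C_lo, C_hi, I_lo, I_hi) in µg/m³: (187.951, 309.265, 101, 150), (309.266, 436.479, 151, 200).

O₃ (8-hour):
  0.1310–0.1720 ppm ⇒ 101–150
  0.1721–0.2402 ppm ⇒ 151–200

CO: 38.262 ∈ [33.778, 41.174] ↔ index [201, 300].
201 + (38.262−33.778)·(300−201)/(41.174−33.778) = 201 + 4.484·99/7.396 ≈ 261.02, so AQI = 261.
PM10: row 191.12–426.09 (AQI 101–150). (150−101)·(377.72−191.12)/(426.09−191.12) + 101 = 49·186.60/234.97 + 101 ≈ 139.91 → 140.
PM2.5: 210.020 ∈ [187.951, 309.265] ↔ index [101, 150].
101 + (210.020−187.951)·(150−101)/(309.265−187.951) = 101 + 22.069·49/121.314 ≈ 109.91, so AQI = 110.
O₃: 0.1610 lies in 0.1310–0.1720, so I_lo=101, I_hi=150, C_lo=0.1310, C_hi=0.1720.
(150−101)/(0.1720−0.1310) × (0.1610−0.1310) + 101 = 49/0.0410 × 0.0300 + 101 ≈ 136.85 → 137.
Sub-indices: CO→261, PM10→140, PM2.5→110, O₃→137. Ranked high→low: 261, 140, 137, 110. Second-highest sub-index = 140.

140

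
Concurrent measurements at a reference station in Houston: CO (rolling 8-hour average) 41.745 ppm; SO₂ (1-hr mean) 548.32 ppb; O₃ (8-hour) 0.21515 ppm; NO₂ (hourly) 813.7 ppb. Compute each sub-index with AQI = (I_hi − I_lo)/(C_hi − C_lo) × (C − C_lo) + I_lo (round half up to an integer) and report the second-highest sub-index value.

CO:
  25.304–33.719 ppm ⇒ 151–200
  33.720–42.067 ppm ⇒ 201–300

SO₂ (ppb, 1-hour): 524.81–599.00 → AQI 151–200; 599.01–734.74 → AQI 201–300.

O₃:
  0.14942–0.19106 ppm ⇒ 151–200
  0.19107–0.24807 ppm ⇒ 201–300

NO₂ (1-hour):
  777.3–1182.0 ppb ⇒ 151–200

CO: row 33.720–42.067 (AQI 201–300). (300−201)·(41.745−33.720)/(42.067−33.720) + 201 = 99·8.025/8.347 + 201 ≈ 296.18 → 296.
SO₂: row 524.81–599.00 (AQI 151–200). (200−151)·(548.32−524.81)/(599.00−524.81) + 151 = 49·23.51/74.19 + 151 ≈ 166.53 → 167.
O₃: row 0.19107–0.24807 (AQI 201–300). (300−201)·(0.21515−0.19107)/(0.24807−0.19107) + 201 = 99·0.02408/0.05700 + 201 ≈ 242.82 → 243.
NO₂ 813.7: bracket 777.3–1182.0 → index 151–200; slope 49/404.7, offset 36.4.
AQI = 151 + 49/404.7·36.4 ≈ 155.41 ⇒ 155.
Sub-indices: CO→296, SO₂→167, O₃→243, NO₂→155. Ranked high→low: 296, 243, 167, 155. Second-highest sub-index = 243.

243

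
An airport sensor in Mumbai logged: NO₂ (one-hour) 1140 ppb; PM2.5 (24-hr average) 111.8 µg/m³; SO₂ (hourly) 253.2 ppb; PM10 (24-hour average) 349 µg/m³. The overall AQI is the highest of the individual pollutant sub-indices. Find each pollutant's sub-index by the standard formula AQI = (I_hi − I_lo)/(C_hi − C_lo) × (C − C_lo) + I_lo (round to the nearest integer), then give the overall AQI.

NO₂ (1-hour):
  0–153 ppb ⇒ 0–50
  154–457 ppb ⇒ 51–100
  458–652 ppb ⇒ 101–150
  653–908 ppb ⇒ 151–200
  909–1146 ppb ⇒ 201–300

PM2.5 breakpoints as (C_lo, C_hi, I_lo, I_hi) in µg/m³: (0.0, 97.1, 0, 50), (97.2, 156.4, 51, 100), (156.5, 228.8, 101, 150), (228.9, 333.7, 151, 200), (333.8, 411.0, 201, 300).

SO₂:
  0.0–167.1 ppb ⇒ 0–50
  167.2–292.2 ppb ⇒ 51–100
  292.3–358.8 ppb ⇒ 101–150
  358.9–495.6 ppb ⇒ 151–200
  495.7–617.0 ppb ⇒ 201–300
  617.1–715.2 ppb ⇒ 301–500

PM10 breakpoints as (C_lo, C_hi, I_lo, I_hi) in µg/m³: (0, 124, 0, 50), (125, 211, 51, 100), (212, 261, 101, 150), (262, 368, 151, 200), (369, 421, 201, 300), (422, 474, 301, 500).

NO₂: 1140 ∈ [909, 1146] ↔ index [201, 300].
201 + (1140−909)·(300−201)/(1146−909) = 201 + 231·99/237 ≈ 297.49, so AQI = 297.
PM2.5 111.8: bracket 97.2–156.4 → index 51–100; slope 49/59.2, offset 14.6.
AQI = 51 + 49/59.2·14.6 ≈ 63.08 ⇒ 63.
SO₂ 253.2: bracket 167.2–292.2 → index 51–100; slope 49/125.0, offset 86.0.
AQI = 51 + 49/125.0·86.0 ≈ 84.71 ⇒ 85.
PM10: 349 lies in 262–368, so I_lo=151, I_hi=200, C_lo=262, C_hi=368.
(200−151)/(368−262) × (349−262) + 151 = 49/106 × 87 + 151 ≈ 191.22 → 191.
Sub-indices: NO₂→297, PM2.5→63, SO₂→85, PM10→191. Overall AQI = max = 297; dominant pollutant is NO₂.
AQI 297: Very Unhealthy.

297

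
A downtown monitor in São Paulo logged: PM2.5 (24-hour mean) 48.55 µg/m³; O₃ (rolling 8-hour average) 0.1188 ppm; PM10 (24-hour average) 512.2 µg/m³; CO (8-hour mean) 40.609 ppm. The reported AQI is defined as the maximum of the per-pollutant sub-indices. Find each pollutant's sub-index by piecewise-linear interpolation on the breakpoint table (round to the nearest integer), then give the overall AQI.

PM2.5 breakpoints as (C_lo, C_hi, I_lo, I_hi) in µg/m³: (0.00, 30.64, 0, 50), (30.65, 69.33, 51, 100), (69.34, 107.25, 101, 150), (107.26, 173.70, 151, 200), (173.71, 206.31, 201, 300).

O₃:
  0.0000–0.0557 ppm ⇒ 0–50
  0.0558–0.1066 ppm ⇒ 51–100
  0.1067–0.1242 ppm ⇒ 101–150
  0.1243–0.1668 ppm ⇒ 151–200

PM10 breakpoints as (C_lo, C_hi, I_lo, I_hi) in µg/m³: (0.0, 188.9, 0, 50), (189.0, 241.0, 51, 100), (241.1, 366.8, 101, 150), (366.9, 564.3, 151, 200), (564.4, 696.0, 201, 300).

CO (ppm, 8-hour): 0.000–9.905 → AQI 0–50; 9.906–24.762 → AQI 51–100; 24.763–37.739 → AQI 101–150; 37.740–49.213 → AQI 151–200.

PM2.5: 48.55 ∈ [30.65, 69.33] ↔ index [51, 100].
51 + (48.55−30.65)·(100−51)/(69.33−30.65) = 51 + 17.90·49/38.68 ≈ 73.68, so AQI = 74.
O₃: row 0.1067–0.1242 (AQI 101–150). (150−101)·(0.1188−0.1067)/(0.1242−0.1067) + 101 = 49·0.0121/0.0175 + 101 ≈ 134.88 → 135.
PM10: 512.2 lies in 366.9–564.3, so I_lo=151, I_hi=200, C_lo=366.9, C_hi=564.3.
(200−151)/(564.3−366.9) × (512.2−366.9) + 151 = 49/197.4 × 145.3 + 151 ≈ 187.07 → 187.
CO: 40.609 lies in 37.740–49.213, so I_lo=151, I_hi=200, C_lo=37.740, C_hi=49.213.
(200−151)/(49.213−37.740) × (40.609−37.740) + 151 = 49/11.473 × 2.869 + 151 ≈ 163.25 → 163.
Sub-indices: PM2.5→74, O₃→135, PM10→187, CO→163. Overall AQI = max = 187; dominant pollutant is PM10.

187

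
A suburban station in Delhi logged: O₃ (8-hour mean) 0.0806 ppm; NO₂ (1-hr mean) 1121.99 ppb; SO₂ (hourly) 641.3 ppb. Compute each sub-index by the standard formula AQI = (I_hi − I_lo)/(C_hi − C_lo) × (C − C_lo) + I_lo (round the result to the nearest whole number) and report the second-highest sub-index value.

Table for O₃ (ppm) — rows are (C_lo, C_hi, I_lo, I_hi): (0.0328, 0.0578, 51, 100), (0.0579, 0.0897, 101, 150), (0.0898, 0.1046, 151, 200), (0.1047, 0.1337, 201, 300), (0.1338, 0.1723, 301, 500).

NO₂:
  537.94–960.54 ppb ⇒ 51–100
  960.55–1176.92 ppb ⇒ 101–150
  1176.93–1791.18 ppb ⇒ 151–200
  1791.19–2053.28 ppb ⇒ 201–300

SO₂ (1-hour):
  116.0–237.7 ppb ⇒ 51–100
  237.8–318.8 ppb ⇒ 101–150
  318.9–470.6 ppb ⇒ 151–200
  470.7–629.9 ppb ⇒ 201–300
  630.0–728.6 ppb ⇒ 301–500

O₃: 0.0806 lies in 0.0579–0.0897, so I_lo=101, I_hi=150, C_lo=0.0579, C_hi=0.0897.
(150−101)/(0.0897−0.0579) × (0.0806−0.0579) + 101 = 49/0.0318 × 0.0227 + 101 ≈ 135.98 → 136.
NO₂: 1121.99 ∈ [960.55, 1176.92] ↔ index [101, 150].
101 + (1121.99−960.55)·(150−101)/(1176.92−960.55) = 101 + 161.44·49/216.37 ≈ 137.56, so AQI = 138.
SO₂ 641.3: bracket 630.0–728.6 → index 301–500; slope 199/98.6, offset 11.3.
AQI = 301 + 199/98.6·11.3 ≈ 323.81 ⇒ 324.
Sub-indices: O₃→136, NO₂→138, SO₂→324. Ranked high→low: 324, 138, 136. Second-highest sub-index = 138.

138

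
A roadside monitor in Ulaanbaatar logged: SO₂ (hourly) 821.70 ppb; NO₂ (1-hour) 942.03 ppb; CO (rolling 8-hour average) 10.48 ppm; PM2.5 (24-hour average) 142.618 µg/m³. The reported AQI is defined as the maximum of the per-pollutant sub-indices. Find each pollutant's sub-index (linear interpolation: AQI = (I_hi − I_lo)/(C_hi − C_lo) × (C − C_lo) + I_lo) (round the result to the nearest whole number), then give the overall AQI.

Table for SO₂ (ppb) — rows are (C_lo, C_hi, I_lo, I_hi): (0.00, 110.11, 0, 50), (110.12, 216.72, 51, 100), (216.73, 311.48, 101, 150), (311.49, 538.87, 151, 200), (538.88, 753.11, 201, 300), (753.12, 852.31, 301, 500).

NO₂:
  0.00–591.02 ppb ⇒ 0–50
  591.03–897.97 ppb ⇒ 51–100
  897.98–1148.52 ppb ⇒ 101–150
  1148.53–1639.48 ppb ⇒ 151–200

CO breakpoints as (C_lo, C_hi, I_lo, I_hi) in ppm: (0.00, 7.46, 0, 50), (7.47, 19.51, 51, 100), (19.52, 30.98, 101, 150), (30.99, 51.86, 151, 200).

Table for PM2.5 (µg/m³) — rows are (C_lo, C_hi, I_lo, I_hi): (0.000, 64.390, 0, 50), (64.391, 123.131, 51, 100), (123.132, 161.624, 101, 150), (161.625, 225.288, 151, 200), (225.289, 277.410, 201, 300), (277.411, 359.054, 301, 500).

439

SO₂: 821.70 ∈ [753.12, 852.31] ↔ index [301, 500].
301 + (821.70−753.12)·(500−301)/(852.31−753.12) = 301 + 68.58·199/99.19 ≈ 438.59, so AQI = 439.
NO₂: 942.03 lies in 897.98–1148.52, so I_lo=101, I_hi=150, C_lo=897.98, C_hi=1148.52.
(150−101)/(1148.52−897.98) × (942.03−897.98) + 101 = 49/250.54 × 44.05 + 101 ≈ 109.62 → 110.
CO: 10.48 lies in 7.47–19.51, so I_lo=51, I_hi=100, C_lo=7.47, C_hi=19.51.
(100−51)/(19.51−7.47) × (10.48−7.47) + 51 = 49/12.04 × 3.01 + 51 ≈ 63.25 → 63.
PM2.5: 142.618 ∈ [123.132, 161.624] ↔ index [101, 150].
101 + (142.618−123.132)·(150−101)/(161.624−123.132) = 101 + 19.486·49/38.492 ≈ 125.81, so AQI = 126.
Sub-indices: SO₂→439, NO₂→110, CO→63, PM2.5→126. Overall AQI = max = 439; dominant pollutant is SO₂.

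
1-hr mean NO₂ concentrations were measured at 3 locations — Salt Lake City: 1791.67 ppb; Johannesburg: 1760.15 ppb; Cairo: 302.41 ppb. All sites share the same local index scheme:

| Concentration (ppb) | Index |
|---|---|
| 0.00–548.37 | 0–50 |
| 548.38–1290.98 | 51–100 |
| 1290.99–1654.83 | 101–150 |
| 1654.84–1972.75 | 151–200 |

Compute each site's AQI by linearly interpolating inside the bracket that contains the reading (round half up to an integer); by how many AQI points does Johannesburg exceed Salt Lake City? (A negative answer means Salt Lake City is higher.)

Salt Lake City: 1791.67 ∈ [1654.84, 1972.75] ↔ index [151, 200].
151 + (1791.67−1654.84)·(200−151)/(1972.75−1654.84) = 151 + 136.83·49/317.91 ≈ 172.09, so AQI = 172.
Johannesburg 1760.15: bracket 1654.84–1972.75 → index 151–200; slope 49/317.91, offset 105.31.
AQI = 151 + 49/317.91·105.31 ≈ 167.23 ⇒ 167.
Cairo: row 0.00–548.37 (AQI 0–50). (50−0)·(302.41−0.00)/(548.37−0.00) + 0 = 50·302.41/548.37 + 0 ≈ 27.57 → 28.
AQIs: Salt Lake City=172, Johannesburg=167, Cairo=28. Johannesburg (167) − Salt Lake City (172) = -5.

-5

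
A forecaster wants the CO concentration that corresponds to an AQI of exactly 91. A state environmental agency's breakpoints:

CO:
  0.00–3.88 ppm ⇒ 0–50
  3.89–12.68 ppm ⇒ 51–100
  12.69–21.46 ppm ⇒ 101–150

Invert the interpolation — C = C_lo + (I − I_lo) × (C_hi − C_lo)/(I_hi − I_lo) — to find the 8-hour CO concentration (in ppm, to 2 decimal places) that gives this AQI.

11.07

AQI 91 lies in the 51–100 band, which corresponds to 3.89–12.68 ppm.
C = 3.89 + (91−51)×(12.68−3.89)/(100−51) = 3.89 + 40×8.79/49 ≈ 11.0655 ppm → 11.07 ppm to 2 dp.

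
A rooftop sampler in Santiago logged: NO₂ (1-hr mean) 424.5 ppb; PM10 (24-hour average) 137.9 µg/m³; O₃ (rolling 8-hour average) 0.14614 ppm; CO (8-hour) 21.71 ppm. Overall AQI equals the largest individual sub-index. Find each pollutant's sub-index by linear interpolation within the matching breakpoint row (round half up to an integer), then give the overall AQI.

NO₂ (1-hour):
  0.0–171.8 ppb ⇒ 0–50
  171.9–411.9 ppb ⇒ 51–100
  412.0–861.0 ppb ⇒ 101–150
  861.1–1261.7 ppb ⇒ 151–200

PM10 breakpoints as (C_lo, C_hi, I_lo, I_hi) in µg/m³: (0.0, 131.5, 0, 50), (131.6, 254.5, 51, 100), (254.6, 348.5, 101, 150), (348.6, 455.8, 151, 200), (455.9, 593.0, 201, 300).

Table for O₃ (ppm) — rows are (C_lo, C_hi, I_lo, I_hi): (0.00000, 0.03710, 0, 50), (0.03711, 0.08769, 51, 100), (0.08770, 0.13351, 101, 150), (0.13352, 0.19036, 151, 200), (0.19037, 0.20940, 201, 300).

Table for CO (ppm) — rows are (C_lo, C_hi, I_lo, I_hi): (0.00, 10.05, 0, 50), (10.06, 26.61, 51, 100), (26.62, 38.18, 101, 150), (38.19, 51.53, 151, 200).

NO₂: row 412.0–861.0 (AQI 101–150). (150−101)·(424.5−412.0)/(861.0−412.0) + 101 = 49·12.5/449.0 + 101 ≈ 102.36 → 102.
PM10: row 131.6–254.5 (AQI 51–100). (100−51)·(137.9−131.6)/(254.5−131.6) + 51 = 49·6.3/122.9 + 51 ≈ 53.51 → 54.
O₃: 0.14614 lies in 0.13352–0.19036, so I_lo=151, I_hi=200, C_lo=0.13352, C_hi=0.19036.
(200−151)/(0.19036−0.13352) × (0.14614−0.13352) + 151 = 49/0.05684 × 0.01262 + 151 ≈ 161.88 → 162.
CO: row 10.06–26.61 (AQI 51–100). (100−51)·(21.71−10.06)/(26.61−10.06) + 51 = 49·11.65/16.55 + 51 ≈ 85.49 → 85.
Sub-indices: NO₂→102, PM10→54, O₃→162, CO→85. Overall AQI = max = 162; dominant pollutant is O₃.

162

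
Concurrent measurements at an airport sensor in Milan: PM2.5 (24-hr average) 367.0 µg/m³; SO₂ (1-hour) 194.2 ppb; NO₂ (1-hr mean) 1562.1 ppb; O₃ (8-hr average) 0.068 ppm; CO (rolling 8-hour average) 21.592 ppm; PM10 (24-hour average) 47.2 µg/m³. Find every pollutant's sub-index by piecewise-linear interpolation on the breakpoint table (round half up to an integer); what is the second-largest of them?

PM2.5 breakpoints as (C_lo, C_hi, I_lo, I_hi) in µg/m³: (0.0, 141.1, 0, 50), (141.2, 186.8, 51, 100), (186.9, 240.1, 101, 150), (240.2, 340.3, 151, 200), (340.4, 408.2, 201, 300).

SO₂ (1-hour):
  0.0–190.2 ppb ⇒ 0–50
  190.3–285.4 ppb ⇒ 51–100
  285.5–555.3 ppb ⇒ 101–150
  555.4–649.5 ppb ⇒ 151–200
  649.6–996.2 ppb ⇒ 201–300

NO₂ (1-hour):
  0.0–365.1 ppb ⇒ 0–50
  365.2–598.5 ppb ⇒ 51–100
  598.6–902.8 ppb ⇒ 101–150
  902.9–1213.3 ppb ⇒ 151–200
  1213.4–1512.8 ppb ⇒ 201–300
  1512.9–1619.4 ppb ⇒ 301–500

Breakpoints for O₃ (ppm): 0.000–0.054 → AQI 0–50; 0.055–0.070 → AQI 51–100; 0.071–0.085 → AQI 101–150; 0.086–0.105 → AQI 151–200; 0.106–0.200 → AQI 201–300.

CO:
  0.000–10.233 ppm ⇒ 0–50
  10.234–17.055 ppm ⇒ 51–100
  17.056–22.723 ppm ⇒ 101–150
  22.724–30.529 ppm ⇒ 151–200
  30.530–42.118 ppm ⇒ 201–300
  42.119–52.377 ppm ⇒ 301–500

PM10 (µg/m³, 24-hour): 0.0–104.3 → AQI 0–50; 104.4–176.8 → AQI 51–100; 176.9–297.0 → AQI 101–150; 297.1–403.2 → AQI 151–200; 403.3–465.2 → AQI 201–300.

240

PM2.5: row 340.4–408.2 (AQI 201–300). (300−201)·(367.0−340.4)/(408.2−340.4) + 201 = 99·26.6/67.8 + 201 ≈ 239.84 → 240.
SO₂ 194.2: bracket 190.3–285.4 → index 51–100; slope 49/95.1, offset 3.9.
AQI = 51 + 49/95.1·3.9 ≈ 53.01 ⇒ 53.
NO₂: 1562.1 ∈ [1512.9, 1619.4] ↔ index [301, 500].
301 + (1562.1−1512.9)·(500−301)/(1619.4−1512.9) = 301 + 49.2·199/106.5 ≈ 392.93, so AQI = 393.
O₃: 0.068 ∈ [0.055, 0.070] ↔ index [51, 100].
51 + (0.068−0.055)·(100−51)/(0.070−0.055) = 51 + 0.013·49/0.015 ≈ 93.47, so AQI = 93.
CO 21.592: bracket 17.056–22.723 → index 101–150; slope 49/5.667, offset 4.536.
AQI = 101 + 49/5.667·4.536 ≈ 140.22 ⇒ 140.
PM10: row 0.0–104.3 (AQI 0–50). (50−0)·(47.2−0.0)/(104.3−0.0) + 0 = 50·47.2/104.3 + 0 ≈ 22.63 → 23.
Sub-indices: PM2.5→240, SO₂→53, NO₂→393, O₃→93, CO→140, PM10→23. Ranked high→low: 393, 240, 140, 93, 53, 23. Second-highest sub-index = 240.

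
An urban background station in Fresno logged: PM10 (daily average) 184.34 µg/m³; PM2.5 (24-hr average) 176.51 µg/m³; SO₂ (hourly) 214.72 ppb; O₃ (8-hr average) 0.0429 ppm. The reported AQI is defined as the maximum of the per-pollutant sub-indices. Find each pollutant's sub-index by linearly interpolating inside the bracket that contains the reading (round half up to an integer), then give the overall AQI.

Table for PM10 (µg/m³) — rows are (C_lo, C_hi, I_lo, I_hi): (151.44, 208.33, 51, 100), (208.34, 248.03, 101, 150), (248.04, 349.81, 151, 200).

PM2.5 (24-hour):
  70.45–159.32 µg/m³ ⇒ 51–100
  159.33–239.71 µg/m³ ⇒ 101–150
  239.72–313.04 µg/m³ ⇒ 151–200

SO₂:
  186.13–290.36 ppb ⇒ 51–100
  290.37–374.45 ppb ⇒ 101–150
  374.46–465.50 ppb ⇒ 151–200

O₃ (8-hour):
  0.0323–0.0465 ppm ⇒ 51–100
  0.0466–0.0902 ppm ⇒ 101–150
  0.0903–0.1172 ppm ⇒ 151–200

PM10: 184.34 ∈ [151.44, 208.33] ↔ index [51, 100].
51 + (184.34−151.44)·(100−51)/(208.33−151.44) = 51 + 32.90·49/56.89 ≈ 79.34, so AQI = 79.
PM2.5: 176.51 lies in 159.33–239.71, so I_lo=101, I_hi=150, C_lo=159.33, C_hi=239.71.
(150−101)/(239.71−159.33) × (176.51−159.33) + 101 = 49/80.38 × 17.18 + 101 ≈ 111.47 → 111.
SO₂ 214.72: bracket 186.13–290.36 → index 51–100; slope 49/104.23, offset 28.59.
AQI = 51 + 49/104.23·28.59 ≈ 64.44 ⇒ 64.
O₃: row 0.0323–0.0465 (AQI 51–100). (100−51)·(0.0429−0.0323)/(0.0465−0.0323) + 51 = 49·0.0106/0.0142 + 51 ≈ 87.58 → 88.
Sub-indices: PM10→79, PM2.5→111, SO₂→64, O₃→88. Overall AQI = max = 111; dominant pollutant is PM2.5.
AQI 111: Unhealthy for Sensitive Groups.

111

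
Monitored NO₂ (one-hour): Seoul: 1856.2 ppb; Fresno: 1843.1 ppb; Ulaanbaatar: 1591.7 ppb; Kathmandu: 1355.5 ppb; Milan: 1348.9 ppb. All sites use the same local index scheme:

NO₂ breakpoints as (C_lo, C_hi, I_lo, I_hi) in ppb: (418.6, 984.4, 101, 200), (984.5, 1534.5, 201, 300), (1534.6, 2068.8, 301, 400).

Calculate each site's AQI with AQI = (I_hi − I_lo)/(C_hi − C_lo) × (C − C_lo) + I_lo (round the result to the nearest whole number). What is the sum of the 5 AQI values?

1566

Seoul 1856.2: bracket 1534.6–2068.8 → index 301–400; slope 99/534.2, offset 321.6.
AQI = 301 + 99/534.2·321.6 ≈ 360.60 ⇒ 361.
Fresno: 1843.1 lies in 1534.6–2068.8, so I_lo=301, I_hi=400, C_lo=1534.6, C_hi=2068.8.
(400−301)/(2068.8−1534.6) × (1843.1−1534.6) + 301 = 99/534.2 × 308.5 + 301 ≈ 358.17 → 358.
Ulaanbaatar: 1591.7 ∈ [1534.6, 2068.8] ↔ index [301, 400].
301 + (1591.7−1534.6)·(400−301)/(2068.8−1534.6) = 301 + 57.1·99/534.2 ≈ 311.58, so AQI = 312.
Kathmandu: 1355.5 lies in 984.5–1534.5, so I_lo=201, I_hi=300, C_lo=984.5, C_hi=1534.5.
(300−201)/(1534.5−984.5) × (1355.5−984.5) + 201 = 99/550.0 × 371.0 + 201 ≈ 267.78 → 268.
Milan: 1348.9 lies in 984.5–1534.5, so I_lo=201, I_hi=300, C_lo=984.5, C_hi=1534.5.
(300−201)/(1534.5−984.5) × (1348.9−984.5) + 201 = 99/550.0 × 364.4 + 201 ≈ 266.59 → 267.
AQIs: Seoul=361, Fresno=358, Ulaanbaatar=312, Kathmandu=268, Milan=267. Sum = 361 + 358 + 312 + 268 + 267 = 1566.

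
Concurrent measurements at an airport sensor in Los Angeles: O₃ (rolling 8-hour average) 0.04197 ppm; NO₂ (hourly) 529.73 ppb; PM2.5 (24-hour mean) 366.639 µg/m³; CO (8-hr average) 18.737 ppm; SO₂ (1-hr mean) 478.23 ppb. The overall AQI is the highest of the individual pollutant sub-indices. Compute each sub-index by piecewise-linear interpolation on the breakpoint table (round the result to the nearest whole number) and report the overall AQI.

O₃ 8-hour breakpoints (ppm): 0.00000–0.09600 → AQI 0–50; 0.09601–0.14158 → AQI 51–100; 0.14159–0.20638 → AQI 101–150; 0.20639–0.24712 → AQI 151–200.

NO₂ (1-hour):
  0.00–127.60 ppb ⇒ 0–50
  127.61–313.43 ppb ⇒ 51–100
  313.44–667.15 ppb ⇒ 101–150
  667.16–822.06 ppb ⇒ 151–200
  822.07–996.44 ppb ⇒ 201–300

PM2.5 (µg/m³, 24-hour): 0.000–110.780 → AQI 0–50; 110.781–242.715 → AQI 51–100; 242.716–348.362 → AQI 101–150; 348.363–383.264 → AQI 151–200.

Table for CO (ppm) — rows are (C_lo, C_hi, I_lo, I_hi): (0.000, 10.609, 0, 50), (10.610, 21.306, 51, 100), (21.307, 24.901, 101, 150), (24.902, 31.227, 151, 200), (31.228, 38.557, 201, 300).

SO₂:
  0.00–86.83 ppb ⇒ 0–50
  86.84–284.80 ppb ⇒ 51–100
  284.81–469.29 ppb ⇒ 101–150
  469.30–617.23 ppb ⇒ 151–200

177

O₃: 0.04197 lies in 0.00000–0.09600, so I_lo=0, I_hi=50, C_lo=0.00000, C_hi=0.09600.
(50−0)/(0.09600−0.00000) × (0.04197−0.00000) + 0 = 50/0.09600 × 0.04197 + 0 ≈ 21.86 → 22.
NO₂ 529.73: bracket 313.44–667.15 → index 101–150; slope 49/353.71, offset 216.29.
AQI = 101 + 49/353.71·216.29 ≈ 130.96 ⇒ 131.
PM2.5 366.639: bracket 348.363–383.264 → index 151–200; slope 49/34.901, offset 18.276.
AQI = 151 + 49/34.901·18.276 ≈ 176.66 ⇒ 177.
CO: 18.737 lies in 10.610–21.306, so I_lo=51, I_hi=100, C_lo=10.610, C_hi=21.306.
(100−51)/(21.306−10.610) × (18.737−10.610) + 51 = 49/10.696 × 8.127 + 51 ≈ 88.23 → 88.
SO₂: 478.23 ∈ [469.30, 617.23] ↔ index [151, 200].
151 + (478.23−469.30)·(200−151)/(617.23−469.30) = 151 + 8.93·49/147.93 ≈ 153.96, so AQI = 154.
Sub-indices: O₃→22, NO₂→131, PM2.5→177, CO→88, SO₂→154. Overall AQI = max = 177; dominant pollutant is PM2.5.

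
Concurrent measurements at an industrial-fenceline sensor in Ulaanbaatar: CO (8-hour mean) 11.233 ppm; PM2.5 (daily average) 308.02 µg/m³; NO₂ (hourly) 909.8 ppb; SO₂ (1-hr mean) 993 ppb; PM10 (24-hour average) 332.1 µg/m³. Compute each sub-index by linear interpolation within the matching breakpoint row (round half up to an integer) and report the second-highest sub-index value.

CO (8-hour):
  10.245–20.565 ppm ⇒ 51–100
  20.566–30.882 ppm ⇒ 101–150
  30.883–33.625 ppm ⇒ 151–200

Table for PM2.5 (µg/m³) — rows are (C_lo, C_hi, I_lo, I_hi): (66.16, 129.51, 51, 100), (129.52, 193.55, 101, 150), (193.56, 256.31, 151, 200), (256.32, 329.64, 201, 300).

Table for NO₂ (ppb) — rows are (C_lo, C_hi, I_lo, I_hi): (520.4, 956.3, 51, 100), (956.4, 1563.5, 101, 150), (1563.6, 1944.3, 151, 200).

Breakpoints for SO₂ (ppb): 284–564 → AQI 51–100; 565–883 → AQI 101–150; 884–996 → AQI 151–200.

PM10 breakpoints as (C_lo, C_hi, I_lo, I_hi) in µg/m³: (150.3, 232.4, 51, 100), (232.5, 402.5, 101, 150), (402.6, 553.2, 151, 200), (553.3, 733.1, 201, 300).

CO: 11.233 ∈ [10.245, 20.565] ↔ index [51, 100].
51 + (11.233−10.245)·(100−51)/(20.565−10.245) = 51 + 0.988·49/10.320 ≈ 55.69, so AQI = 56.
PM2.5: 308.02 lies in 256.32–329.64, so I_lo=201, I_hi=300, C_lo=256.32, C_hi=329.64.
(300−201)/(329.64−256.32) × (308.02−256.32) + 201 = 99/73.32 × 51.70 + 201 ≈ 270.81 → 271.
NO₂: row 520.4–956.3 (AQI 51–100). (100−51)·(909.8−520.4)/(956.3−520.4) + 51 = 49·389.4/435.9 + 51 ≈ 94.77 → 95.
SO₂: row 884–996 (AQI 151–200). (200−151)·(993−884)/(996−884) + 151 = 49·109/112 + 151 ≈ 198.69 → 199.
PM10: 332.1 ∈ [232.5, 402.5] ↔ index [101, 150].
101 + (332.1−232.5)·(150−101)/(402.5−232.5) = 101 + 99.6·49/170.0 ≈ 129.71, so AQI = 130.
Sub-indices: CO→56, PM2.5→271, NO₂→95, SO₂→199, PM10→130. Ranked high→low: 271, 199, 130, 95, 56. Second-highest sub-index = 199.

199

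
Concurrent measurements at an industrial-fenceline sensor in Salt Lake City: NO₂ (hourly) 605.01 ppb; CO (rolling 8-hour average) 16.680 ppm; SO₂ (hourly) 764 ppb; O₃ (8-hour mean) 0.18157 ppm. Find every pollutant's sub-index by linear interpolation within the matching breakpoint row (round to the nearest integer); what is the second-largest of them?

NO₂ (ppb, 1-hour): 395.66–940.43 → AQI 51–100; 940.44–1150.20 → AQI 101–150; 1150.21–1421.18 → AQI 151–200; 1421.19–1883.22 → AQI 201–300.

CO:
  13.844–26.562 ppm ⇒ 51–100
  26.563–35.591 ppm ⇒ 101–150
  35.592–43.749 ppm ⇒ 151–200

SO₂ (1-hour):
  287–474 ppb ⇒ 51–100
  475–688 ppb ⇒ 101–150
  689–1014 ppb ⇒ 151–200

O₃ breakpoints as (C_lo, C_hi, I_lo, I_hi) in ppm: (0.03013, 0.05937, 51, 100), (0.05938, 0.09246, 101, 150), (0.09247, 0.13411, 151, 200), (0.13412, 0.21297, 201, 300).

NO₂: 605.01 lies in 395.66–940.43, so I_lo=51, I_hi=100, C_lo=395.66, C_hi=940.43.
(100−51)/(940.43−395.66) × (605.01−395.66) + 51 = 49/544.77 × 209.35 + 51 ≈ 69.83 → 70.
CO: 16.680 lies in 13.844–26.562, so I_lo=51, I_hi=100, C_lo=13.844, C_hi=26.562.
(100−51)/(26.562−13.844) × (16.680−13.844) + 51 = 49/12.718 × 2.836 + 51 ≈ 61.93 → 62.
SO₂: row 689–1014 (AQI 151–200). (200−151)·(764−689)/(1014−689) + 151 = 49·75/325 + 151 ≈ 162.31 → 162.
O₃: row 0.13412–0.21297 (AQI 201–300). (300−201)·(0.18157−0.13412)/(0.21297−0.13412) + 201 = 99·0.04745/0.07885 + 201 ≈ 260.58 → 261.
Sub-indices: NO₂→70, CO→62, SO₂→162, O₃→261. Ranked high→low: 261, 162, 70, 62. Second-highest sub-index = 162.

162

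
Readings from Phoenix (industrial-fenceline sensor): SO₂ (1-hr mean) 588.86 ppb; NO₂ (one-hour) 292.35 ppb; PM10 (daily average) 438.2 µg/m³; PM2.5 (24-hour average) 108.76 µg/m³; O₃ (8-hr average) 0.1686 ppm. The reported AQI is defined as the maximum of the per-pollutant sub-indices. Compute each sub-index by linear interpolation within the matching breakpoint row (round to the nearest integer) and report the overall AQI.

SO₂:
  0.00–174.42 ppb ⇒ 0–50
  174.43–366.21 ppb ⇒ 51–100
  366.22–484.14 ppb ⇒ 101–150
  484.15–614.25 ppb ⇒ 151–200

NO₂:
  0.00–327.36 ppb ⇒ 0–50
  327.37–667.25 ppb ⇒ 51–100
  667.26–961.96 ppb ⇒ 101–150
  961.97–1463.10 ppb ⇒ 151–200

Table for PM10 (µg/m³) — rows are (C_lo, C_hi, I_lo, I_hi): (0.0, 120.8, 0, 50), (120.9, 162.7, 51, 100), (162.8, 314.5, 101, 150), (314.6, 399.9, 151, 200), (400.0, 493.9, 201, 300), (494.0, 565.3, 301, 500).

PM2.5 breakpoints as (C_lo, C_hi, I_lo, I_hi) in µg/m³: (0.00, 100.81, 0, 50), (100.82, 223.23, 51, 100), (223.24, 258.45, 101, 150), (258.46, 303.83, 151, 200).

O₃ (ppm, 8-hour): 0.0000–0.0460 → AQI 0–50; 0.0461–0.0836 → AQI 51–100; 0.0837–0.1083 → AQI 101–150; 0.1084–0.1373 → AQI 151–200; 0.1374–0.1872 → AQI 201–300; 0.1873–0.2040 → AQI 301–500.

SO₂: 588.86 lies in 484.15–614.25, so I_lo=151, I_hi=200, C_lo=484.15, C_hi=614.25.
(200−151)/(614.25−484.15) × (588.86−484.15) + 151 = 49/130.10 × 104.71 + 151 ≈ 190.44 → 190.
NO₂: 292.35 lies in 0.00–327.36, so I_lo=0, I_hi=50, C_lo=0.00, C_hi=327.36.
(50−0)/(327.36−0.00) × (292.35−0.00) + 0 = 50/327.36 × 292.35 + 0 ≈ 44.65 → 45.
PM10 438.2: bracket 400.0–493.9 → index 201–300; slope 99/93.9, offset 38.2.
AQI = 201 + 99/93.9·38.2 ≈ 241.27 ⇒ 241.
PM2.5 108.76: bracket 100.82–223.23 → index 51–100; slope 49/122.41, offset 7.94.
AQI = 51 + 49/122.41·7.94 ≈ 54.18 ⇒ 54.
O₃: row 0.1374–0.1872 (AQI 201–300). (300−201)·(0.1686−0.1374)/(0.1872−0.1374) + 201 = 99·0.0312/0.0498 + 201 ≈ 263.02 → 263.
Sub-indices: SO₂→190, NO₂→45, PM10→241, PM2.5→54, O₃→263. Overall AQI = max = 263; dominant pollutant is O₃.

263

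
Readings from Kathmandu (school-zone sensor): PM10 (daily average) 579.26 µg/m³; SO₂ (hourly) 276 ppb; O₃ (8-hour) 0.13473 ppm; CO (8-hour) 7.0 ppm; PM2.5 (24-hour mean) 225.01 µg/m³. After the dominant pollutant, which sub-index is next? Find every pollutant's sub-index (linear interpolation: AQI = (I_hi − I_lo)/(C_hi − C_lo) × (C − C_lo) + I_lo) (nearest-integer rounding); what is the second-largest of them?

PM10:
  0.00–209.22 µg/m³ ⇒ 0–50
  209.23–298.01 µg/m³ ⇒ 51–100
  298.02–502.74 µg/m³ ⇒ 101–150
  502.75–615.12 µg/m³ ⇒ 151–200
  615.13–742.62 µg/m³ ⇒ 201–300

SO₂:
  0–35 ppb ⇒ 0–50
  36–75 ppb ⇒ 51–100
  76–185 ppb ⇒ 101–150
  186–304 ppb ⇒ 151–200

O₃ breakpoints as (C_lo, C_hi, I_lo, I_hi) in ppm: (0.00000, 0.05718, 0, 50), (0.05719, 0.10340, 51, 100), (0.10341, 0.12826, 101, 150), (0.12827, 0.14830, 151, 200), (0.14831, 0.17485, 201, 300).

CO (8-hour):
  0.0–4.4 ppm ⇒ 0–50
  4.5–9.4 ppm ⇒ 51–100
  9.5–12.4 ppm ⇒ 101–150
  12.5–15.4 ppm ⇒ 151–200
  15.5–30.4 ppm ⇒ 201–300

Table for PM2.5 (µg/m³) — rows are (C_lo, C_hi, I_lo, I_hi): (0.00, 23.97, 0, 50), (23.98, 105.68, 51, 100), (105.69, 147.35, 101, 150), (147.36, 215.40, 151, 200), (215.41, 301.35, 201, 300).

PM10: row 502.75–615.12 (AQI 151–200). (200−151)·(579.26−502.75)/(615.12−502.75) + 151 = 49·76.51/112.37 + 151 ≈ 184.36 → 184.
SO₂: row 186–304 (AQI 151–200). (200−151)·(276−186)/(304−186) + 151 = 49·90/118 + 151 ≈ 188.37 → 188.
O₃: 0.13473 lies in 0.12827–0.14830, so I_lo=151, I_hi=200, C_lo=0.12827, C_hi=0.14830.
(200−151)/(0.14830−0.12827) × (0.13473−0.12827) + 151 = 49/0.02003 × 0.00646 + 151 ≈ 166.80 → 167.
CO: row 4.5–9.4 (AQI 51–100). (100−51)·(7.0−4.5)/(9.4−4.5) + 51 = 49·2.5/4.9 + 51 ≈ 76.00 → 76.
PM2.5: 225.01 ∈ [215.41, 301.35] ↔ index [201, 300].
201 + (225.01−215.41)·(300−201)/(301.35−215.41) = 201 + 9.60·99/85.94 ≈ 212.06, so AQI = 212.
Sub-indices: PM10→184, SO₂→188, O₃→167, CO→76, PM2.5→212. Ranked high→low: 212, 188, 184, 167, 76. Second-highest sub-index = 188.

188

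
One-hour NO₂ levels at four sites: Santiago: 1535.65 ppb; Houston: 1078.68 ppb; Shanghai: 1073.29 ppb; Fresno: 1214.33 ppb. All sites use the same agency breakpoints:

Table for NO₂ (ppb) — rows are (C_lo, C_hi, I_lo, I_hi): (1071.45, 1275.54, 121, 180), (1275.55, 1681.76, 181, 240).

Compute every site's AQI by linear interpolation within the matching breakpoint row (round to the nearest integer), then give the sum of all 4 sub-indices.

Santiago: row 1275.55–1681.76 (AQI 181–240). (240−181)·(1535.65−1275.55)/(1681.76−1275.55) + 181 = 59·260.10/406.21 + 181 ≈ 218.78 → 219.
Houston: 1078.68 ∈ [1071.45, 1275.54] ↔ index [121, 180].
121 + (1078.68−1071.45)·(180−121)/(1275.54−1071.45) = 121 + 7.23·59/204.09 ≈ 123.09, so AQI = 123.
Shanghai: row 1071.45–1275.54 (AQI 121–180). (180−121)·(1073.29−1071.45)/(1275.54−1071.45) + 121 = 59·1.84/204.09 + 121 ≈ 121.53 → 122.
Fresno: 1214.33 lies in 1071.45–1275.54, so I_lo=121, I_hi=180, C_lo=1071.45, C_hi=1275.54.
(180−121)/(1275.54−1071.45) × (1214.33−1071.45) + 121 = 59/204.09 × 142.88 + 121 ≈ 162.30 → 162.
AQIs: Santiago=219, Houston=123, Shanghai=122, Fresno=162. Sum = 219 + 123 + 122 + 162 = 626.

626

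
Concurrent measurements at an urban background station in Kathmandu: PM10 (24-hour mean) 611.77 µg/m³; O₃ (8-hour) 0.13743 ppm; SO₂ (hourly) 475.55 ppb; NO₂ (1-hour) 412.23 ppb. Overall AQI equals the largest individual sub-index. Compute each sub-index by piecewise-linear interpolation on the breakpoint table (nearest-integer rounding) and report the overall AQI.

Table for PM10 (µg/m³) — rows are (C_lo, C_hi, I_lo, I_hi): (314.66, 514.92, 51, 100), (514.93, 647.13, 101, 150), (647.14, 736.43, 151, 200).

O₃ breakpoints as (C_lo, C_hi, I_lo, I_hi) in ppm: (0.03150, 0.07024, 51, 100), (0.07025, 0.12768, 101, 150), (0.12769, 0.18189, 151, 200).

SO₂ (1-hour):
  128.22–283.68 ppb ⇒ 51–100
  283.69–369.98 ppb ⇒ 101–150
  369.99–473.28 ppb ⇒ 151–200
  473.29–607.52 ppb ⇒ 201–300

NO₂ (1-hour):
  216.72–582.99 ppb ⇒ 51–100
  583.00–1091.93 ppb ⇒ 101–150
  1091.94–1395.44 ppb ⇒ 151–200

PM10 611.77: bracket 514.93–647.13 → index 101–150; slope 49/132.20, offset 96.84.
AQI = 101 + 49/132.20·96.84 ≈ 136.89 ⇒ 137.
O₃ 0.13743: bracket 0.12769–0.18189 → index 151–200; slope 49/0.05420, offset 0.00974.
AQI = 151 + 49/0.05420·0.00974 ≈ 159.81 ⇒ 160.
SO₂: row 473.29–607.52 (AQI 201–300). (300−201)·(475.55−473.29)/(607.52−473.29) + 201 = 99·2.26/134.23 + 201 ≈ 202.67 → 203.
NO₂: 412.23 lies in 216.72–582.99, so I_lo=51, I_hi=100, C_lo=216.72, C_hi=582.99.
(100−51)/(582.99−216.72) × (412.23−216.72) + 51 = 49/366.27 × 195.51 + 51 ≈ 77.16 → 77.
Sub-indices: PM10→137, O₃→160, SO₂→203, NO₂→77. Overall AQI = max = 203; dominant pollutant is SO₂.
AQI 203: Very Unhealthy.

203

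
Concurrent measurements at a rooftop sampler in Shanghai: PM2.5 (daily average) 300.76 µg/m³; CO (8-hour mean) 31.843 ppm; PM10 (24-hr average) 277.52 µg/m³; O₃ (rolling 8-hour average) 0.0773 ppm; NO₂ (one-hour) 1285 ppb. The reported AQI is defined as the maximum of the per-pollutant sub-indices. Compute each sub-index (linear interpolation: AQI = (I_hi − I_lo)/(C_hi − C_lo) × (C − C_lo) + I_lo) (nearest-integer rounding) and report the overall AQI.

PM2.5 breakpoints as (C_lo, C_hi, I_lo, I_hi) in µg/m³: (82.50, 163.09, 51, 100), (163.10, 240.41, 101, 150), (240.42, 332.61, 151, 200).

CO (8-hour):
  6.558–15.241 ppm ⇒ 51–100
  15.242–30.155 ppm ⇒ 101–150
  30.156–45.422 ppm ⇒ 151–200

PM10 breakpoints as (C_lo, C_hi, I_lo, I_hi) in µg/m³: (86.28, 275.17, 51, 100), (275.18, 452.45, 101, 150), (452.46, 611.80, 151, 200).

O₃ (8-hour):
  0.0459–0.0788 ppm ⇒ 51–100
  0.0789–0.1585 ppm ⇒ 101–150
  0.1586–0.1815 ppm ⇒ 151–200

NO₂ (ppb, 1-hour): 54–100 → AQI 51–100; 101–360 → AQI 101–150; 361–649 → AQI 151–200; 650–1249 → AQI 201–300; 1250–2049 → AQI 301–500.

PM2.5: 300.76 lies in 240.42–332.61, so I_lo=151, I_hi=200, C_lo=240.42, C_hi=332.61.
(200−151)/(332.61−240.42) × (300.76−240.42) + 151 = 49/92.19 × 60.34 + 151 ≈ 183.07 → 183.
CO: 31.843 lies in 30.156–45.422, so I_lo=151, I_hi=200, C_lo=30.156, C_hi=45.422.
(200−151)/(45.422−30.156) × (31.843−30.156) + 151 = 49/15.266 × 1.687 + 151 ≈ 156.41 → 156.
PM10: row 275.18–452.45 (AQI 101–150). (150−101)·(277.52−275.18)/(452.45−275.18) + 101 = 49·2.34/177.27 + 101 ≈ 101.65 → 102.
O₃: 0.0773 lies in 0.0459–0.0788, so I_lo=51, I_hi=100, C_lo=0.0459, C_hi=0.0788.
(100−51)/(0.0788−0.0459) × (0.0773−0.0459) + 51 = 49/0.0329 × 0.0314 + 51 ≈ 97.77 → 98.
NO₂ 1285: bracket 1250–2049 → index 301–500; slope 199/799, offset 35.
AQI = 301 + 199/799·35 ≈ 309.72 ⇒ 310.
Sub-indices: PM2.5→183, CO→156, PM10→102, O₃→98, NO₂→310. Overall AQI = max = 310; dominant pollutant is NO₂.
AQI 310: Hazardous.

310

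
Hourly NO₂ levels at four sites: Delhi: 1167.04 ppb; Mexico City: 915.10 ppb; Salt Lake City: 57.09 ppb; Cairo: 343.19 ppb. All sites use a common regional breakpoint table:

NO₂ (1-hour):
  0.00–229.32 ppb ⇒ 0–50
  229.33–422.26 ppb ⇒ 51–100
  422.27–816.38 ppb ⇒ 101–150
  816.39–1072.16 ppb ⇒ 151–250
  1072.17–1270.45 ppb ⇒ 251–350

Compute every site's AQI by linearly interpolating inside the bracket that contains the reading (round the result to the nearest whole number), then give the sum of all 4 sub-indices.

Delhi 1167.04: bracket 1072.17–1270.45 → index 251–350; slope 99/198.28, offset 94.87.
AQI = 251 + 99/198.28·94.87 ≈ 298.37 ⇒ 298.
Mexico City: 915.10 lies in 816.39–1072.16, so I_lo=151, I_hi=250, C_lo=816.39, C_hi=1072.16.
(250−151)/(1072.16−816.39) × (915.10−816.39) + 151 = 99/255.77 × 98.71 + 151 ≈ 189.21 → 189.
Salt Lake City: 57.09 ∈ [0.00, 229.32] ↔ index [0, 50].
0 + (57.09−0.00)·(50−0)/(229.32−0.00) = 0 + 57.09·50/229.32 ≈ 12.45, so AQI = 12.
Cairo: row 229.33–422.26 (AQI 51–100). (100−51)·(343.19−229.33)/(422.26−229.33) + 51 = 49·113.86/192.93 + 51 ≈ 79.92 → 80.
AQIs: Delhi=298, Mexico City=189, Salt Lake City=12, Cairo=80. Sum = 298 + 189 + 12 + 80 = 579.

579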